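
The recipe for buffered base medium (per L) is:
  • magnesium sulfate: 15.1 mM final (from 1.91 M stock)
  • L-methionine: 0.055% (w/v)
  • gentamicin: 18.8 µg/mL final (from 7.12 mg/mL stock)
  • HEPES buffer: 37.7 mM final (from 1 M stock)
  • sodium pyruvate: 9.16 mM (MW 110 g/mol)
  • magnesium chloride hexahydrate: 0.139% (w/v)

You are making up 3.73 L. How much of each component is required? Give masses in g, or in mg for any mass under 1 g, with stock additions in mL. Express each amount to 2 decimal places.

Scale factor relative to 1 L: 3.73.
magnesium sulfate: dilute stock: 15.1 mM × 3730 mL ÷ 1910 mM = 29.49 mL
L-methionine: 0.055 g per 100 mL × 3730 mL ÷ 100 = 2.05 g
gentamicin: C1V1 = C2V2 → 18.8 µg/mL × 3730 mL ÷ 7120 µg/mL = 9.85 mL
HEPES buffer: V = C2·V2/C1 = 37.7 mM × 3730 mL ÷ 1000 mM = 140.62 mL
sodium pyruvate: 9.16 mmol/L × 110 g/mol × 3.73 L ÷ 1000 = 3.76 g
magnesium chloride hexahydrate: 0.139% w/v = 1.39 g/L → 1.39 × 3.73 L = 5.18 g

magnesium sulfate 29.49 mL; L-methionine 2.05 g; gentamicin 9.85 mL; HEPES buffer 140.62 mL; sodium pyruvate 3.76 g; magnesium chloride hexahydrate 5.18 g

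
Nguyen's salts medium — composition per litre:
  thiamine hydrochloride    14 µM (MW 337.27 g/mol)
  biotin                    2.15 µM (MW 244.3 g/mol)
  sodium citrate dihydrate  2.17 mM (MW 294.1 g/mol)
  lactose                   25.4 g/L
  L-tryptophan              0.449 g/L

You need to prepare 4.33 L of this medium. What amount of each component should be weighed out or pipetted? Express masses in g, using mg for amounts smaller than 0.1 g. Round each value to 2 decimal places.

thiamine hydrochloride 20.45 mg; biotin 2.27 mg; sodium citrate dihydrate 2.76 g; lactose 109.98 g; L-tryptophan 1.94 g

Working volume: 4.33 L.
thiamine hydrochloride: 14 µmol/L × 337.27 g/mol × 4.33 L ÷ 1000 = 20.45 mg
biotin: 2.15 µmol/L × 244.3 g/mol × 4.33 L ÷ 1000 = 2.27 mg
sodium citrate dihydrate: 2.17 mmol/L × 294.1 g/mol × 4.33 L ÷ 1000 = 2.76 g
lactose: 25.4 g/L × 4.33 L = 109.98 g
L-tryptophan: 0.449 g/L × 4.33 L = 1.94 g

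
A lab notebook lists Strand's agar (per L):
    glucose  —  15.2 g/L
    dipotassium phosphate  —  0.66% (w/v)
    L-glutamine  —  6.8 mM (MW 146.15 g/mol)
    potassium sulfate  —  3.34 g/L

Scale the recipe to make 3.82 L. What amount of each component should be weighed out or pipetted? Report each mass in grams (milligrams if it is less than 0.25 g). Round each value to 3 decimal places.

glucose 58.064 g; dipotassium phosphate 25.212 g; L-glutamine 3.796 g; potassium sulfate 12.759 g

Scale factor relative to 1 L: 3.82.
glucose: 15.2 g/L × 3.82 L = 58.064 g
dipotassium phosphate: 0.66 g per 100 mL × 3820 mL ÷ 100 = 25.212 g
L-glutamine: 6.8 mmol/L × 146.15 g/mol × 3.82 L ÷ 1000 = 3.796 g
potassium sulfate: 3.34 g/L × 3.82 L = 12.759 g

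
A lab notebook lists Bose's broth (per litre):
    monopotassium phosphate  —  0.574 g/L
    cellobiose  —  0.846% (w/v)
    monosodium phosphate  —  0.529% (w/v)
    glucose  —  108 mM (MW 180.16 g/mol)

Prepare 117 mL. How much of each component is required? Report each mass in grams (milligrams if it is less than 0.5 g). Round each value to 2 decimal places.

monopotassium phosphate 67.16 mg; cellobiose 0.99 g; monosodium phosphate 0.62 g; glucose 2.28 g

Target volume = 117 mL = 0.117 L.
monopotassium phosphate: 0.574 g/L × 0.117 L = 0.067158 g = 67.16 mg
cellobiose: 0.846 g per 100 mL × 117 mL ÷ 100 = 0.99 g
monosodium phosphate: 0.529% w/v = 5.29 g/L → 5.29 × 0.117 L = 0.62 g
glucose: 108 mmol/L × 180.16 g/mol × 0.117 L ÷ 1000 = 2.28 g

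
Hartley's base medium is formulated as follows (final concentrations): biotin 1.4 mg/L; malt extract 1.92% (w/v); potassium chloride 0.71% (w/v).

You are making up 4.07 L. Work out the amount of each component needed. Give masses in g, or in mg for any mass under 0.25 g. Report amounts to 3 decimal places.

Working volume: 4.07 L.
biotin: 1.4 mg/L × 4.07 L = 5.698 mg
malt extract: 1.92 g per 100 mL × 4070 mL ÷ 100 = 78.144 g
potassium chloride: 0.71% w/v = 7.1 g/L → 7.1 × 4.07 L = 28.897 g

biotin 5.698 mg; malt extract 78.144 g; potassium chloride 28.897 g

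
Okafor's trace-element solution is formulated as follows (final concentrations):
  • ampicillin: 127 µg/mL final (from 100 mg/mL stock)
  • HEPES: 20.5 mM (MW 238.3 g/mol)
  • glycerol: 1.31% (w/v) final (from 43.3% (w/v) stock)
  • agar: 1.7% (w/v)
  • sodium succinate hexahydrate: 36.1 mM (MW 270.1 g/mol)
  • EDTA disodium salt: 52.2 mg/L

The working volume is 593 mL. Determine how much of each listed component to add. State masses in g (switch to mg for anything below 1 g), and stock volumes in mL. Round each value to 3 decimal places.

Scale factor relative to 1 L: 0.593.
ampicillin: dilute stock: 127 µg/mL × 593 mL ÷ 100000 µg/mL = 0.753 mL
HEPES: 20.5 mmol/L × 238.3 g/mol × 0.593 L ÷ 1000 = 2.897 g
glycerol: dilute stock: 1.31% ÷ 43.3% × 593 mL = 17.941 mL
agar: 1.7% w/v = 17 g/L → 17 × 0.593 L = 10.081 g
sodium succinate hexahydrate: 36.1 mmol/L × 270.1 g/mol × 0.593 L ÷ 1000 = 5.782 g
EDTA disodium salt: 52.2 mg/L × 0.593 L = 30.955 mg

ampicillin 0.753 mL; HEPES 2.897 g; glycerol 17.941 mL; agar 10.081 g; sodium succinate hexahydrate 5.782 g; EDTA disodium salt 30.955 mg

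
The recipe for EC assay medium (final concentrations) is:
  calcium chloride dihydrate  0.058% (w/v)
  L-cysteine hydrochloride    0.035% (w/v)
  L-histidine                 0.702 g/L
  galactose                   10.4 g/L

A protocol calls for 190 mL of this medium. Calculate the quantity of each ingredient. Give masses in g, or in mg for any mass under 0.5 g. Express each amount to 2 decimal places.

calcium chloride dihydrate 110.20 mg; L-cysteine hydrochloride 66.50 mg; L-histidine 133.38 mg; galactose 1.98 g

Scale factor relative to 1 L: 0.19.
calcium chloride dihydrate: 0.058% w/v = 0.58 g/L → 0.58 × 0.19 L = 0.1102 g = 110.20 mg
L-cysteine hydrochloride: 0.035 g per 100 mL × 190 mL ÷ 100 = 0.0665 g = 66.50 mg
L-histidine: 0.702 g/L × 0.19 L = 0.13338 g = 133.38 mg
galactose: 10.4 g/L × 0.19 L = 1.98 g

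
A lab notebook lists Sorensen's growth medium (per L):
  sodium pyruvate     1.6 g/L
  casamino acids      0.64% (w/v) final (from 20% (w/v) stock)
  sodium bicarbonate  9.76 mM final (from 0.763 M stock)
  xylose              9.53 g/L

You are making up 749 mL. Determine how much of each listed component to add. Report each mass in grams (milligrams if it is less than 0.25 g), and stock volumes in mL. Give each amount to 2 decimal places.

sodium pyruvate 1.20 g; casamino acids 23.97 mL; sodium bicarbonate 9.58 mL; xylose 7.14 g

Working volume: 749 mL = 0.749 L.
sodium pyruvate: 1.6 g/L × 0.749 L = 1.20 g
casamino acids: C1V1 = C2V2 → 0.64% ÷ 20% × 749 mL = 23.97 mL
sodium bicarbonate: dilute stock: 9.76 mM × 749 mL ÷ 763 mM = 9.58 mL
xylose: 9.53 g/L × 0.749 L = 7.14 g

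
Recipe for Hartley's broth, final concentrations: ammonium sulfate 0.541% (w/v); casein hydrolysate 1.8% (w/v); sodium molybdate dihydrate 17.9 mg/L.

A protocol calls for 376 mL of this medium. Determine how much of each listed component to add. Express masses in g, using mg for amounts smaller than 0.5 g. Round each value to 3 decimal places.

ammonium sulfate 2.034 g; casein hydrolysate 6.768 g; sodium molybdate dihydrate 6.730 mg

Working volume: 376 mL = 0.376 L.
ammonium sulfate: 0.541 g per 100 mL × 376 mL ÷ 100 = 2.034 g
casein hydrolysate: 1.8 g per 100 mL × 376 mL ÷ 100 = 6.768 g
sodium molybdate dihydrate: 17.9 mg/L × 0.376 L = 6.730 mg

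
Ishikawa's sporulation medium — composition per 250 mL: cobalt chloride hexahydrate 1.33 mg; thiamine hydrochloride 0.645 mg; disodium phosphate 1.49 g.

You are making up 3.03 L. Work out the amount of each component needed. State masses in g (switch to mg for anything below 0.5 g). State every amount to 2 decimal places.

Scale factor = 3030 mL / 250 mL = 12.12.
cobalt chloride hexahydrate: 1.33 mg × (3030 mL / 250 mL) = 16.12 mg
thiamine hydrochloride: 0.645 mg × (3030 mL / 250 mL) = 7.82 mg
disodium phosphate: 1.49 g × (3030 mL / 250 mL) = 18.06 g

cobalt chloride hexahydrate 16.12 mg; thiamine hydrochloride 7.82 mg; disodium phosphate 18.06 g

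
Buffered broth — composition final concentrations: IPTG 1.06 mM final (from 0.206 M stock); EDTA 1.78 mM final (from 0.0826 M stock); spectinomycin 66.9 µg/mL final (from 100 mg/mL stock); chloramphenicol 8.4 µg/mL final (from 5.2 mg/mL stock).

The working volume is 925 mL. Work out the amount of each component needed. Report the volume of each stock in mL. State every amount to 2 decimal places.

Scale factor relative to 1 L: 0.925.
IPTG: C1V1 = C2V2 → 1.06 mM × 925 mL ÷ 206 mM = 4.76 mL
EDTA: dilute stock: 1.78 mM × 925 mL ÷ 82.6 mM = 19.93 mL
spectinomycin: V = C2·V2/C1 = 66.9 µg/mL × 925 mL ÷ 100000 µg/mL = 0.62 mL
chloramphenicol: V = C2·V2/C1 = 8.4 µg/mL × 925 mL ÷ 5200 µg/mL = 1.49 mL

IPTG 4.76 mL; EDTA 19.93 mL; spectinomycin 0.62 mL; chloramphenicol 1.49 mL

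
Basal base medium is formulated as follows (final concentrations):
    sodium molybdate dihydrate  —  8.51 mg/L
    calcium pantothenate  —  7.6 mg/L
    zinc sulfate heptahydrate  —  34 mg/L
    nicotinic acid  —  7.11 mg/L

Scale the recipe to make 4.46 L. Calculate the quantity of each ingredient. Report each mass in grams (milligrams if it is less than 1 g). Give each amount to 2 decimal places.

Scale factor relative to 1 L: 4.46.
sodium molybdate dihydrate: 8.51 mg/L × 4.46 L = 37.95 mg
calcium pantothenate: 7.6 mg/L × 4.46 L = 33.90 mg
zinc sulfate heptahydrate: 34 mg/L × 4.46 L = 151.64 mg
nicotinic acid: 7.11 mg/L × 4.46 L = 31.71 mg

sodium molybdate dihydrate 37.95 mg; calcium pantothenate 33.90 mg; zinc sulfate heptahydrate 151.64 mg; nicotinic acid 31.71 mg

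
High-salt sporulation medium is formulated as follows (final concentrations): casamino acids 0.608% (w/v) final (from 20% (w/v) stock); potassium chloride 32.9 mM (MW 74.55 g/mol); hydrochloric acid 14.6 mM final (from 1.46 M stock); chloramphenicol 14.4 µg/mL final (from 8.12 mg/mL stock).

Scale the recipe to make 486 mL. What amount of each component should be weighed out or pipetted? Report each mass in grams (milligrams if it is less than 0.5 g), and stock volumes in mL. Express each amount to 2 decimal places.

Scale factor relative to 1 L: 0.486.
casamino acids: V = C2·V2/C1 = 0.608% ÷ 20% × 486 mL = 14.77 mL
potassium chloride: 32.9 mmol/L × 74.55 g/mol × 0.486 L ÷ 1000 = 1.19 g
hydrochloric acid: V = C2·V2/C1 = 14.6 mM × 486 mL ÷ 1460 mM = 4.86 mL
chloramphenicol: dilute stock: 14.4 µg/mL × 486 mL ÷ 8120 µg/mL = 0.86 mL

casamino acids 14.77 mL; potassium chloride 1.19 g; hydrochloric acid 4.86 mL; chloramphenicol 0.86 mL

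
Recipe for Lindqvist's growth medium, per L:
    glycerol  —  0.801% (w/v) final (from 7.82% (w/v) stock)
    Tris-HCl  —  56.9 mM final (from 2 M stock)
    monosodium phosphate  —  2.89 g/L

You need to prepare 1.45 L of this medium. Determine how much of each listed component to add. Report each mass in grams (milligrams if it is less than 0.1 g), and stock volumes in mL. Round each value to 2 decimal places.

glycerol 148.52 mL; Tris-HCl 41.25 mL; monosodium phosphate 4.19 g

Working volume: 1.45 L.
glycerol: V = C2·V2/C1 = 0.801% ÷ 7.82% × 1450 mL = 148.52 mL
Tris-HCl: V = C2·V2/C1 = 56.9 mM × 1450 mL ÷ 2000 mM = 41.25 mL
monosodium phosphate: 2.89 g/L × 1.45 L = 4.19 g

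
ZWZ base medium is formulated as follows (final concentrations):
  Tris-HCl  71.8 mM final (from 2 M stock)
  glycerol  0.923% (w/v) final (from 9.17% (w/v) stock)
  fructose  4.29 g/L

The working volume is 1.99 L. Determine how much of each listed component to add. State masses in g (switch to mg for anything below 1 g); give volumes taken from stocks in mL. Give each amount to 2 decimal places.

Tris-HCl 71.44 mL; glycerol 200.30 mL; fructose 8.54 g

Scale factor relative to 1 L: 1.99.
Tris-HCl: V = C2·V2/C1 = 71.8 mM × 1990 mL ÷ 2000 mM = 71.44 mL
glycerol: V = C2·V2/C1 = 0.923% ÷ 9.17% × 1990 mL = 200.30 mL
fructose: 4.29 g/L × 1.99 L = 8.54 g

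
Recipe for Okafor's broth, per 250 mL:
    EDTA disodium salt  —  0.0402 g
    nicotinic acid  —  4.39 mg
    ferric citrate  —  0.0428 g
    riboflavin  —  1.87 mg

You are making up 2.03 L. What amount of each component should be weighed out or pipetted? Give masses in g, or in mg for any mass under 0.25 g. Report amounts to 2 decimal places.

EDTA disodium salt 0.33 g; nicotinic acid 35.65 mg; ferric citrate 0.35 g; riboflavin 15.18 mg

Scale factor = 2030 mL / 250 mL = 8.12.
EDTA disodium salt: 0.0402 g × (2030 mL / 250 mL) = 0.33 g
nicotinic acid: 4.39 mg × (2030 mL / 250 mL) = 35.65 mg
ferric citrate: 0.0428 g × (2030 mL / 250 mL) = 0.35 g
riboflavin: 1.87 mg × (2030 mL / 250 mL) = 15.18 mg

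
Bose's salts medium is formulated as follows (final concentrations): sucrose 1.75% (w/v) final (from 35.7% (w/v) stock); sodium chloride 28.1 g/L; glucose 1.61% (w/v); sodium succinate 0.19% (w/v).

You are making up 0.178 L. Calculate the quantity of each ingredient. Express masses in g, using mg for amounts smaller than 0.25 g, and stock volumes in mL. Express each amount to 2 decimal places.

sucrose 8.73 mL; sodium chloride 5.00 g; glucose 2.87 g; sodium succinate 0.34 g

Working volume: 0.178 L.
sucrose: dilute stock: 1.75% ÷ 35.7% × 178 mL = 8.73 mL
sodium chloride: 28.1 g/L × 0.178 L = 5.00 g
glucose: 1.61 g per 100 mL × 178 mL ÷ 100 = 2.87 g
sodium succinate: 0.19 g per 100 mL × 178 mL ÷ 100 = 0.34 g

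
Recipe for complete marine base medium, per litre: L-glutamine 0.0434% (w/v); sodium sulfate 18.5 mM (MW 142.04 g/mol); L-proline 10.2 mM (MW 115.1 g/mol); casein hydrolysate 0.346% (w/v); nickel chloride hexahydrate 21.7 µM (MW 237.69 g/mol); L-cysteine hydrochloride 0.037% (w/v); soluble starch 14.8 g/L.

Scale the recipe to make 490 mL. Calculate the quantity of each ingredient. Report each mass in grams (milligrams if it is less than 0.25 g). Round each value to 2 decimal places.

Working volume: 490 mL = 0.49 L.
L-glutamine: 0.0434% w/v = 0.434 g/L → 0.434 × 0.49 L = 0.21266 g = 212.66 mg
sodium sulfate: 18.5 mmol/L × 142.04 g/mol × 0.49 L ÷ 1000 = 1.29 g
L-proline: 10.2 mmol/L × 115.1 g/mol × 0.49 L ÷ 1000 = 0.58 g
casein hydrolysate: 0.346% w/v = 3.46 g/L → 3.46 × 0.49 L = 1.70 g
nickel chloride hexahydrate: 21.7 µmol/L × 237.69 g/mol × 0.49 L ÷ 1000 = 2.53 mg
L-cysteine hydrochloride: 0.037% w/v = 0.37 g/L → 0.37 × 0.49 L = 0.1813 g = 181.30 mg
soluble starch: 14.8 g/L × 0.49 L = 7.25 g

L-glutamine 212.66 mg; sodium sulfate 1.29 g; L-proline 0.58 g; casein hydrolysate 1.70 g; nickel chloride hexahydrate 2.53 mg; L-cysteine hydrochloride 181.30 mg; soluble starch 7.25 g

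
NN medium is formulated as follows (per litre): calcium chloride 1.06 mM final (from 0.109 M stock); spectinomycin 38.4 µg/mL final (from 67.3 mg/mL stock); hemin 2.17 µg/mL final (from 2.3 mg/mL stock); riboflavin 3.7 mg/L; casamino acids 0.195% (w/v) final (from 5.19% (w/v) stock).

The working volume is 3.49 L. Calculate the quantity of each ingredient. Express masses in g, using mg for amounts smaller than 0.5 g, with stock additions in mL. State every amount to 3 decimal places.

Working volume: 3.49 L.
calcium chloride: C1V1 = C2V2 → 1.06 mM × 3490 mL ÷ 109 mM = 33.939 mL
spectinomycin: dilute stock: 38.4 µg/mL × 3490 mL ÷ 67300 µg/mL = 1.991 mL
hemin: C1V1 = C2V2 → 2.17 µg/mL × 3490 mL ÷ 2300 µg/mL = 3.293 mL
riboflavin: 3.7 mg/L × 3.49 L = 12.913 mg
casamino acids: dilute stock: 0.195% ÷ 5.19% × 3490 mL = 131.127 mL

calcium chloride 33.939 mL; spectinomycin 1.991 mL; hemin 3.293 mL; riboflavin 12.913 mg; casamino acids 131.127 mL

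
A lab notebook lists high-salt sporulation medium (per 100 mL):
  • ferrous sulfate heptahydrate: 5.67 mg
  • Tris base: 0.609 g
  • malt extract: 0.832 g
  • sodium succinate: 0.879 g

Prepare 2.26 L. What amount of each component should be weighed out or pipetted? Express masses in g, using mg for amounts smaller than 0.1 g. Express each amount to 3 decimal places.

ferrous sulfate heptahydrate 0.128 g; Tris base 13.763 g; malt extract 18.803 g; sodium succinate 19.865 g

Ratio of target to recipe volume: 2260 / 100 = 22.6.
ferrous sulfate heptahydrate: 5.67 mg × (2260 mL / 100 mL) = 128.142 mg = 0.128 g
Tris base: 0.609 g × (2260 mL / 100 mL) = 13.763 g
malt extract: 0.832 g × (2260 mL / 100 mL) = 18.803 g
sodium succinate: 0.879 g × (2260 mL / 100 mL) = 19.865 g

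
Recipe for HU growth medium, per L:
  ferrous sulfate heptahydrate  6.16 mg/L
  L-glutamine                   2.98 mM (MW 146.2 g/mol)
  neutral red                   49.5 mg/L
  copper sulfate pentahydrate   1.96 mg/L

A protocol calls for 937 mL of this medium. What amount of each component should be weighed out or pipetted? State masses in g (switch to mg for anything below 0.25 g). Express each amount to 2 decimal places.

Target volume = 937 mL = 0.937 L.
ferrous sulfate heptahydrate: 6.16 mg/L × 0.937 L = 5.77 mg
L-glutamine: 2.98 mmol/L × 146.2 g/mol × 0.937 L ÷ 1000 = 0.41 g
neutral red: 49.5 mg/L × 0.937 L = 46.38 mg
copper sulfate pentahydrate: 1.96 mg/L × 0.937 L = 1.84 mg

ferrous sulfate heptahydrate 5.77 mg; L-glutamine 0.41 g; neutral red 46.38 mg; copper sulfate pentahydrate 1.84 mg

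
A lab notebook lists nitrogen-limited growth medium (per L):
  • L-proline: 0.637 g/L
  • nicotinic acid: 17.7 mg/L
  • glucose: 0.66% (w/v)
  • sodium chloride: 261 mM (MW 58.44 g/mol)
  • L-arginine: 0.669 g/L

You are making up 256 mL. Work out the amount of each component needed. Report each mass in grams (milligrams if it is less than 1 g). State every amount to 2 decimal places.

L-proline 163.07 mg; nicotinic acid 4.53 mg; glucose 1.69 g; sodium chloride 3.90 g; L-arginine 171.26 mg

Scale factor relative to 1 L: 0.256.
L-proline: 0.637 g/L × 0.256 L = 0.163072 g = 163.07 mg
nicotinic acid: 17.7 mg/L × 0.256 L = 4.53 mg
glucose: 0.66 g per 100 mL × 256 mL ÷ 100 = 1.69 g
sodium chloride: 261 mmol/L × 58.44 g/mol × 0.256 L ÷ 1000 = 3.90 g
L-arginine: 0.669 g/L × 0.256 L = 0.171264 g = 171.26 mg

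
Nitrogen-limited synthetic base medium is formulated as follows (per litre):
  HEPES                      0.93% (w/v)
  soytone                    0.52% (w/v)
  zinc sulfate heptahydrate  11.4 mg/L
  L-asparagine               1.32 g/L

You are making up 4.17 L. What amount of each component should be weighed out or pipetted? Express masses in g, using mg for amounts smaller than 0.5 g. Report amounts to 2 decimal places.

Working volume: 4.17 L.
HEPES: 0.93 g per 100 mL × 4170 mL ÷ 100 = 38.78 g
soytone: 0.52 g per 100 mL × 4170 mL ÷ 100 = 21.68 g
zinc sulfate heptahydrate: 11.4 mg/L × 4.17 L = 47.54 mg
L-asparagine: 1.32 g/L × 4.17 L = 5.50 g

HEPES 38.78 g; soytone 21.68 g; zinc sulfate heptahydrate 47.54 mg; L-asparagine 5.50 g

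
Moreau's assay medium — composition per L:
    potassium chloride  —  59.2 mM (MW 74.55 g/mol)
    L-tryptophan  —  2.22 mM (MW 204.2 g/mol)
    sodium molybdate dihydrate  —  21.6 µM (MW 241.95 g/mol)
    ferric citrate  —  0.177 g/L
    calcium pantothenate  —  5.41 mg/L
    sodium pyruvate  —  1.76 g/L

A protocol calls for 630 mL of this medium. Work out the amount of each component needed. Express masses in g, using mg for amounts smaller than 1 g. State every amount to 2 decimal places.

Working volume: 630 mL = 0.63 L.
potassium chloride: 59.2 mmol/L × 74.55 g/mol × 0.63 L ÷ 1000 = 2.78 g
L-tryptophan: 2.22 mmol/L × 204.2 mg/mmol × 0.63 L = 285.59 mg
sodium molybdate dihydrate: 21.6 µmol/L × 241.95 g/mol × 0.63 L ÷ 1000 = 3.29 mg
ferric citrate: 0.177 g/L × 0.63 L = 0.11151 g = 111.51 mg
calcium pantothenate: 5.41 mg/L × 0.63 L = 3.41 mg
sodium pyruvate: 1.76 g/L × 0.63 L = 1.11 g

potassium chloride 2.78 g; L-tryptophan 285.59 mg; sodium molybdate dihydrate 3.29 mg; ferric citrate 111.51 mg; calcium pantothenate 3.41 mg; sodium pyruvate 1.11 g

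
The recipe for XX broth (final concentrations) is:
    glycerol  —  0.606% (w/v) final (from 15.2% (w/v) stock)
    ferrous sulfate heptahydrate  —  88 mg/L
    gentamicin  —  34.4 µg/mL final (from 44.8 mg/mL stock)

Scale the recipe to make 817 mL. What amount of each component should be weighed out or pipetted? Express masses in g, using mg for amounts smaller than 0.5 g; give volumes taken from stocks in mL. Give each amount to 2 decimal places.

glycerol 32.57 mL; ferrous sulfate heptahydrate 71.90 mg; gentamicin 0.63 mL

Working volume: 817 mL = 0.817 L.
glycerol: V = C2·V2/C1 = 0.606% ÷ 15.2% × 817 mL = 32.57 mL
ferrous sulfate heptahydrate: 88 mg/L × 0.817 L = 71.90 mg
gentamicin: C1V1 = C2V2 → 34.4 µg/mL × 817 mL ÷ 44800 µg/mL = 0.63 mL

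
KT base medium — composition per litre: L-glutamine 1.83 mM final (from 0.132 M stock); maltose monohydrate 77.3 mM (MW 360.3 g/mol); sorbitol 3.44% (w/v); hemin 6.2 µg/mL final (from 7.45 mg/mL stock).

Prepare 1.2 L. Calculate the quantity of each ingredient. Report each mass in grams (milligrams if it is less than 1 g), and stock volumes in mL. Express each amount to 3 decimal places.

Scale factor relative to 1 L: 1.2.
L-glutamine: V = C2·V2/C1 = 1.83 mM × 1200 mL ÷ 132 mM = 16.636 mL
maltose monohydrate: 77.3 mmol/L × 360.3 g/mol × 1.2 L ÷ 1000 = 33.421 g
sorbitol: 3.44 g per 100 mL × 1200 mL ÷ 100 = 41.280 g
hemin: C1V1 = C2V2 → 6.2 µg/mL × 1200 mL ÷ 7450 µg/mL = 0.999 mL

L-glutamine 16.636 mL; maltose monohydrate 33.421 g; sorbitol 41.280 g; hemin 0.999 mL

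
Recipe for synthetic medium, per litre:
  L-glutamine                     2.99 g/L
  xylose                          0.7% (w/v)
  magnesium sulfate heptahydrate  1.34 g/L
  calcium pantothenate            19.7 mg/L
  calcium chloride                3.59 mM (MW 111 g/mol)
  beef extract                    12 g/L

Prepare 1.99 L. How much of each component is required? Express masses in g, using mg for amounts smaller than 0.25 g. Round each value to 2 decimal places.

L-glutamine 5.95 g; xylose 13.93 g; magnesium sulfate heptahydrate 2.67 g; calcium pantothenate 39.20 mg; calcium chloride 0.79 g; beef extract 23.88 g

Scale factor relative to 1 L: 1.99.
L-glutamine: 2.99 g/L × 1.99 L = 5.95 g
xylose: 0.7% w/v = 7 g/L → 7 × 1.99 L = 13.93 g
magnesium sulfate heptahydrate: 1.34 g/L × 1.99 L = 2.67 g
calcium pantothenate: 19.7 mg/L × 1.99 L = 39.20 mg
calcium chloride: 3.59 mmol/L × 111 g/mol × 1.99 L ÷ 1000 = 0.79 g
beef extract: 12 g/L × 1.99 L = 23.88 g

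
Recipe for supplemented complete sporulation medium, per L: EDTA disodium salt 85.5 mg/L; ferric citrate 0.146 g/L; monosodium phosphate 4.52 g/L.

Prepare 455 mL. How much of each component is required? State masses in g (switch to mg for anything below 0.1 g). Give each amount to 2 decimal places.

EDTA disodium salt 38.90 mg; ferric citrate 66.43 mg; monosodium phosphate 2.06 g

Scale factor relative to 1 L: 0.455.
EDTA disodium salt: 85.5 mg/L × 0.455 L = 38.90 mg
ferric citrate: 0.146 g/L × 0.455 L = 0.06643 g = 66.43 mg
monosodium phosphate: 4.52 g/L × 0.455 L = 2.06 g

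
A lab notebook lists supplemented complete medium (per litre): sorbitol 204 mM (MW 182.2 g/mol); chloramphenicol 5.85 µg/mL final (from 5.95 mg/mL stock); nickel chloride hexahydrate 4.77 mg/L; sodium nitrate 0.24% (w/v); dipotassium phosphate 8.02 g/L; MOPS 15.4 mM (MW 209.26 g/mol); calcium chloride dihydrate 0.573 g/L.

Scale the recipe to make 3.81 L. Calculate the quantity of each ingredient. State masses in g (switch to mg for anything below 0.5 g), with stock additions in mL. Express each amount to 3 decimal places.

sorbitol 141.613 g; chloramphenicol 3.746 mL; nickel chloride hexahydrate 18.174 mg; sodium nitrate 9.144 g; dipotassium phosphate 30.556 g; MOPS 12.278 g; calcium chloride dihydrate 2.183 g

Working volume: 3.81 L.
sorbitol: 204 mmol/L × 182.2 g/mol × 3.81 L ÷ 1000 = 141.613 g
chloramphenicol: dilute stock: 5.85 µg/mL × 3810 mL ÷ 5950 µg/mL = 3.746 mL
nickel chloride hexahydrate: 4.77 mg/L × 3.81 L = 18.174 mg
sodium nitrate: 0.24 g per 100 mL × 3810 mL ÷ 100 = 9.144 g
dipotassium phosphate: 8.02 g/L × 3.81 L = 30.556 g
MOPS: 15.4 mmol/L × 209.26 g/mol × 3.81 L ÷ 1000 = 12.278 g
calcium chloride dihydrate: 0.573 g/L × 3.81 L = 2.183 g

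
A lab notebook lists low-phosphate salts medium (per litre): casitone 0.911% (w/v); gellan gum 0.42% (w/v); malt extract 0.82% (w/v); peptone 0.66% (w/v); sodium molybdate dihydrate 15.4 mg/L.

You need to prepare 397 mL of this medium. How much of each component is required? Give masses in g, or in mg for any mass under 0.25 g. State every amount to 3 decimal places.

Working volume: 397 mL = 0.397 L.
casitone: 0.911% w/v = 9.11 g/L → 9.11 × 0.397 L = 3.617 g
gellan gum: 0.42 g per 100 mL × 397 mL ÷ 100 = 1.667 g
malt extract: 0.82 g per 100 mL × 397 mL ÷ 100 = 3.255 g
peptone: 0.66% w/v = 6.6 g/L → 6.6 × 0.397 L = 2.620 g
sodium molybdate dihydrate: 15.4 mg/L × 0.397 L = 6.114 mg

casitone 3.617 g; gellan gum 1.667 g; malt extract 3.255 g; peptone 2.620 g; sodium molybdate dihydrate 6.114 mg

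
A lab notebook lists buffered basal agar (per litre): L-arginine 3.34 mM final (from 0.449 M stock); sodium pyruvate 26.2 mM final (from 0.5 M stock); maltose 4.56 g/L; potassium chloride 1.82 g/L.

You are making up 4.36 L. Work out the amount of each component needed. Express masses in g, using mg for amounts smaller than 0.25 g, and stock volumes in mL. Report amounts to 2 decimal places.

Scale factor relative to 1 L: 4.36.
L-arginine: dilute stock: 3.34 mM × 4360 mL ÷ 449 mM = 32.43 mL
sodium pyruvate: C1V1 = C2V2 → 26.2 mM × 4360 mL ÷ 500 mM = 228.46 mL
maltose: 4.56 g/L × 4.36 L = 19.88 g
potassium chloride: 1.82 g/L × 4.36 L = 7.94 g

L-arginine 32.43 mL; sodium pyruvate 228.46 mL; maltose 19.88 g; potassium chloride 7.94 g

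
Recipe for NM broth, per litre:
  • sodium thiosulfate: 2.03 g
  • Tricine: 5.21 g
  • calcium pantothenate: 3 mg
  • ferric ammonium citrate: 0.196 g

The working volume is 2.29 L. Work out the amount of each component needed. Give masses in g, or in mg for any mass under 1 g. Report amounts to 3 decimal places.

sodium thiosulfate 4.649 g; Tricine 11.931 g; calcium pantothenate 6.870 mg; ferric ammonium citrate 448.840 mg

Scale factor = 2290 mL / 1000 mL = 2.29.
sodium thiosulfate: 2.03 g × (2290 mL / 1000 mL) = 4.649 g
Tricine: 5.21 g × (2290 mL / 1000 mL) = 11.931 g
calcium pantothenate: 3 mg × (2290 mL / 1000 mL) = 6.870 mg
ferric ammonium citrate: 0.196 g × (2290 mL / 1000 mL) = 0.44884 g = 448.840 mg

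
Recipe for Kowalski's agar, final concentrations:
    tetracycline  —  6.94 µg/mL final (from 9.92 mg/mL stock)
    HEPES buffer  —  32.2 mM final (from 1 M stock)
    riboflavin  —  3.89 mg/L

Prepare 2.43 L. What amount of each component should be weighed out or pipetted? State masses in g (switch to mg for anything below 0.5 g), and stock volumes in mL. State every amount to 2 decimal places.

tetracycline 1.70 mL; HEPES buffer 78.25 mL; riboflavin 9.45 mg

Scale factor relative to 1 L: 2.43.
tetracycline: dilute stock: 6.94 µg/mL × 2430 mL ÷ 9920 µg/mL = 1.70 mL
HEPES buffer: dilute stock: 32.2 mM × 2430 mL ÷ 1000 mM = 78.25 mL
riboflavin: 3.89 mg/L × 2.43 L = 9.45 mg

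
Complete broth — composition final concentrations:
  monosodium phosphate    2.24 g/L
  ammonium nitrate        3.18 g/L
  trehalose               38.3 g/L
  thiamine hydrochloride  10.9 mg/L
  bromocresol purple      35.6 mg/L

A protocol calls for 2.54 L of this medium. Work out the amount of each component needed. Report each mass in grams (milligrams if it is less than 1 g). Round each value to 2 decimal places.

monosodium phosphate 5.69 g; ammonium nitrate 8.08 g; trehalose 97.28 g; thiamine hydrochloride 27.69 mg; bromocresol purple 90.42 mg

Working volume: 2.54 L.
monosodium phosphate: 2.24 g/L × 2.54 L = 5.69 g
ammonium nitrate: 3.18 g/L × 2.54 L = 8.08 g
trehalose: 38.3 g/L × 2.54 L = 97.28 g
thiamine hydrochloride: 10.9 mg/L × 2.54 L = 27.69 mg
bromocresol purple: 35.6 mg/L × 2.54 L = 90.42 mg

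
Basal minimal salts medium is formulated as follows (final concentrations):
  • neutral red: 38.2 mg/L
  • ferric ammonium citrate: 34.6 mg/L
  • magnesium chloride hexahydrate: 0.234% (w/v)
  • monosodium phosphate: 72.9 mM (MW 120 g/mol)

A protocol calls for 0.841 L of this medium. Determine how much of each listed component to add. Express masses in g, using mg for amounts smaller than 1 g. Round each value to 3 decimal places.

neutral red 32.126 mg; ferric ammonium citrate 29.099 mg; magnesium chloride hexahydrate 1.968 g; monosodium phosphate 7.357 g

Scale factor relative to 1 L: 0.841.
neutral red: 38.2 mg/L × 0.841 L = 32.126 mg
ferric ammonium citrate: 34.6 mg/L × 0.841 L = 29.099 mg
magnesium chloride hexahydrate: 0.234 g per 100 mL × 841 mL ÷ 100 = 1.968 g
monosodium phosphate: 72.9 mmol/L × 120 g/mol × 0.841 L ÷ 1000 = 7.357 g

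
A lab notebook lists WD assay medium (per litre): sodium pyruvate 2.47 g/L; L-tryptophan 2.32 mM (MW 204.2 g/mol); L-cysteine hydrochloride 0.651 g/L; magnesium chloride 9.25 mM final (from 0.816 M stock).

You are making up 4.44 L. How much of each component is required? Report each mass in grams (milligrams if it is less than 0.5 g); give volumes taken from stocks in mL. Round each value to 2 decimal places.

sodium pyruvate 10.97 g; L-tryptophan 2.10 g; L-cysteine hydrochloride 2.89 g; magnesium chloride 50.33 mL

Working volume: 4.44 L.
sodium pyruvate: 2.47 g/L × 4.44 L = 10.97 g
L-tryptophan: 2.32 mmol/L × 204.2 g/mol × 4.44 L ÷ 1000 = 2.10 g
L-cysteine hydrochloride: 0.651 g/L × 4.44 L = 2.89 g
magnesium chloride: C1V1 = C2V2 → 9.25 mM × 4440 mL ÷ 816 mM = 50.33 mL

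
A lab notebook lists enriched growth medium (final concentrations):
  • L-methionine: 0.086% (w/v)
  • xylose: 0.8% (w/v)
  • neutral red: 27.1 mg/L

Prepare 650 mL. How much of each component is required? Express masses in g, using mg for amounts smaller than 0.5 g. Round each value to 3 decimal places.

L-methionine 0.559 g; xylose 5.200 g; neutral red 17.615 mg

Working volume: 650 mL = 0.65 L.
L-methionine: 0.086% w/v = 0.86 g/L → 0.86 × 0.65 L = 0.559 g
xylose: 0.8% w/v = 8 g/L → 8 × 0.65 L = 5.200 g
neutral red: 27.1 mg/L × 0.65 L = 17.615 mg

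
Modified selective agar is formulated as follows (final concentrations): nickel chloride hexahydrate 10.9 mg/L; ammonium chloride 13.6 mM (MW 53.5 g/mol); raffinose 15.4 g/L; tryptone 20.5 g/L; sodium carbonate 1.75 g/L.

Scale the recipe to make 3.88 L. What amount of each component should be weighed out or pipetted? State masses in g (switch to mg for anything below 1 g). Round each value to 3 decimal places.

nickel chloride hexahydrate 42.292 mg; ammonium chloride 2.823 g; raffinose 59.752 g; tryptone 79.540 g; sodium carbonate 6.790 g

Scale factor relative to 1 L: 3.88.
nickel chloride hexahydrate: 10.9 mg/L × 3.88 L = 42.292 mg
ammonium chloride: 13.6 mmol/L × 53.5 g/mol × 3.88 L ÷ 1000 = 2.823 g
raffinose: 15.4 g/L × 3.88 L = 59.752 g
tryptone: 20.5 g/L × 3.88 L = 79.540 g
sodium carbonate: 1.75 g/L × 3.88 L = 6.790 g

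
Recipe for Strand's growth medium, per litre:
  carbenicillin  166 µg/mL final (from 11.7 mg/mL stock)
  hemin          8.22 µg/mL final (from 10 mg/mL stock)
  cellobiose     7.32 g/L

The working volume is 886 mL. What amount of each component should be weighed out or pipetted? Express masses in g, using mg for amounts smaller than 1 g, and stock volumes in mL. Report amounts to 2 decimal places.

Target volume = 886 mL = 0.886 L.
carbenicillin: C1V1 = C2V2 → 166 µg/mL × 886 mL ÷ 11700 µg/mL = 12.57 mL
hemin: V = C2·V2/C1 = 8.22 µg/mL × 886 mL ÷ 10000 µg/mL = 0.73 mL
cellobiose: 7.32 g/L × 0.886 L = 6.49 g

carbenicillin 12.57 mL; hemin 0.73 mL; cellobiose 6.49 g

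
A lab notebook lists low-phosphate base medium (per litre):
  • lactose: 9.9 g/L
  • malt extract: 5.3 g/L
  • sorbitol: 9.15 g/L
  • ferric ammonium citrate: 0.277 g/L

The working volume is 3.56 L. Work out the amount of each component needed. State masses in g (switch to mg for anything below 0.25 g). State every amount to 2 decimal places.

lactose 35.24 g; malt extract 18.87 g; sorbitol 32.57 g; ferric ammonium citrate 0.99 g

Scale factor relative to 1 L: 3.56.
lactose: 9.9 g/L × 3.56 L = 35.24 g
malt extract: 5.3 g/L × 3.56 L = 18.87 g
sorbitol: 9.15 g/L × 3.56 L = 32.57 g
ferric ammonium citrate: 0.277 g/L × 3.56 L = 0.99 g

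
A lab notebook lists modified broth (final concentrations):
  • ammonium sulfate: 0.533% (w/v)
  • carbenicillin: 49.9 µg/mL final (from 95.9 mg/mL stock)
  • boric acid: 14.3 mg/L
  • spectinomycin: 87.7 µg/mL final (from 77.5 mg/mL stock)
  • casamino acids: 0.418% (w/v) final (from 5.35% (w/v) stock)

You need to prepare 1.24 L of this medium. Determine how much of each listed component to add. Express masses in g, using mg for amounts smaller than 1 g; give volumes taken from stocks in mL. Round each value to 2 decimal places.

ammonium sulfate 6.61 g; carbenicillin 0.65 mL; boric acid 17.73 mg; spectinomycin 1.40 mL; casamino acids 96.88 mL

Scale factor relative to 1 L: 1.24.
ammonium sulfate: 0.533% w/v = 5.33 g/L → 5.33 × 1.24 L = 6.61 g
carbenicillin: V = C2·V2/C1 = 49.9 µg/mL × 1240 mL ÷ 95900 µg/mL = 0.65 mL
boric acid: 14.3 mg/L × 1.24 L = 17.73 mg
spectinomycin: dilute stock: 87.7 µg/mL × 1240 mL ÷ 77500 µg/mL = 1.40 mL
casamino acids: C1V1 = C2V2 → 0.418% ÷ 5.35% × 1240 mL = 96.88 mL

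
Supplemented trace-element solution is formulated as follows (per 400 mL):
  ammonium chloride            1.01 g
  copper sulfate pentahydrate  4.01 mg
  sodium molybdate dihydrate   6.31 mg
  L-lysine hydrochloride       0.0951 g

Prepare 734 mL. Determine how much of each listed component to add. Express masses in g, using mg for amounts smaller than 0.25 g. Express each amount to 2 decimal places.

Ratio of target to recipe volume: 734 / 400 = 1.835.
ammonium chloride: 1.01 g × (734 mL / 400 mL) = 1.85 g
copper sulfate pentahydrate: 4.01 mg × (734 mL / 400 mL) = 7.36 mg
sodium molybdate dihydrate: 6.31 mg × (734 mL / 400 mL) = 11.58 mg
L-lysine hydrochloride: 0.0951 g × (734 mL / 400 mL) = 0.174509 g = 174.51 mg

ammonium chloride 1.85 g; copper sulfate pentahydrate 7.36 mg; sodium molybdate dihydrate 11.58 mg; L-lysine hydrochloride 174.51 mg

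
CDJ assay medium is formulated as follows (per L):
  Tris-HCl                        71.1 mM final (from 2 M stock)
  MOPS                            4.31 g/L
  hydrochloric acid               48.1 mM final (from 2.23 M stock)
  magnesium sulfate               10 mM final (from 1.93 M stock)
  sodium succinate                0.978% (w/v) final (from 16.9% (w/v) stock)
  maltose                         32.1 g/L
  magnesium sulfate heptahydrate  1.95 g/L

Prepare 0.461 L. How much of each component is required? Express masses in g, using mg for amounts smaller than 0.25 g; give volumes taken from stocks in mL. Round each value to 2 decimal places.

Tris-HCl 16.39 mL; MOPS 1.99 g; hydrochloric acid 9.94 mL; magnesium sulfate 2.39 mL; sodium succinate 26.68 mL; maltose 14.80 g; magnesium sulfate heptahydrate 0.90 g

Scale factor relative to 1 L: 0.461.
Tris-HCl: V = C2·V2/C1 = 71.1 mM × 461 mL ÷ 2000 mM = 16.39 mL
MOPS: 4.31 g/L × 0.461 L = 1.99 g
hydrochloric acid: C1V1 = C2V2 → 48.1 mM × 461 mL ÷ 2230 mM = 9.94 mL
magnesium sulfate: C1V1 = C2V2 → 10 mM × 461 mL ÷ 1930 mM = 2.39 mL
sodium succinate: V = C2·V2/C1 = 0.978% ÷ 16.9% × 461 mL = 26.68 mL
maltose: 32.1 g/L × 0.461 L = 14.80 g
magnesium sulfate heptahydrate: 1.95 g/L × 0.461 L = 0.90 g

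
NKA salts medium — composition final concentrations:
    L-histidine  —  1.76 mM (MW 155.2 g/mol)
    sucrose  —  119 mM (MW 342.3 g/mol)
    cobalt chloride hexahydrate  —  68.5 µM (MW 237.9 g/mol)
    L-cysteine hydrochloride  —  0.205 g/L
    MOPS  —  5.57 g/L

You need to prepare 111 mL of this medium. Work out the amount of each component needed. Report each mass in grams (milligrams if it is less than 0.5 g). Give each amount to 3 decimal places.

Working volume: 111 mL = 0.111 L.
L-histidine: 1.76 mmol/L × 155.2 mg/mmol × 0.111 L = 30.320 mg
sucrose: 119 mmol/L × 342.3 g/mol × 0.111 L ÷ 1000 = 4.521 g
cobalt chloride hexahydrate: 68.5 µmol/L × 237.9 g/mol × 0.111 L ÷ 1000 = 1.809 mg
L-cysteine hydrochloride: 0.205 g/L × 0.111 L = 0.022755 g = 22.755 mg
MOPS: 5.57 g/L × 0.111 L = 0.618 g

L-histidine 30.320 mg; sucrose 4.521 g; cobalt chloride hexahydrate 1.809 mg; L-cysteine hydrochloride 22.755 mg; MOPS 0.618 g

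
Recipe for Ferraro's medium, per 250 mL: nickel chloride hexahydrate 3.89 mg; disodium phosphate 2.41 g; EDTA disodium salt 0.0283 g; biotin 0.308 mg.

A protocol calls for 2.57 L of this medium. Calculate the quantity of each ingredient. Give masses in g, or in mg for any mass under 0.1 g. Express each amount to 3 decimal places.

nickel chloride hexahydrate 39.989 mg; disodium phosphate 24.775 g; EDTA disodium salt 0.291 g; biotin 3.166 mg

Ratio of target to recipe volume: 2570 / 250 = 10.28.
nickel chloride hexahydrate: 3.89 mg × (2570 mL / 250 mL) = 39.989 mg
disodium phosphate: 2.41 g × (2570 mL / 250 mL) = 24.775 g
EDTA disodium salt: 0.0283 g × (2570 mL / 250 mL) = 0.291 g
biotin: 0.308 mg × (2570 mL / 250 mL) = 3.166 mg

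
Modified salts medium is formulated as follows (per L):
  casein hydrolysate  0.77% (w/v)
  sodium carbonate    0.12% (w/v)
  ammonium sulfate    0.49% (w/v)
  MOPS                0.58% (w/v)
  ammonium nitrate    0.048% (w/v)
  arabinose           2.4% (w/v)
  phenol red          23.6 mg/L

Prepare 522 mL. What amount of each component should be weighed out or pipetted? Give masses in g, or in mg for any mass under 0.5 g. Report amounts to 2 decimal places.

Scale factor relative to 1 L: 0.522.
casein hydrolysate: 0.77% w/v = 7.7 g/L → 7.7 × 0.522 L = 4.02 g
sodium carbonate: 0.12 g per 100 mL × 522 mL ÷ 100 = 0.63 g
ammonium sulfate: 0.49 g per 100 mL × 522 mL ÷ 100 = 2.56 g
MOPS: 0.58 g per 100 mL × 522 mL ÷ 100 = 3.03 g
ammonium nitrate: 0.048% w/v = 0.48 g/L → 0.48 × 0.522 L = 0.25056 g = 250.56 mg
arabinose: 2.4 g per 100 mL × 522 mL ÷ 100 = 12.53 g
phenol red: 23.6 mg/L × 0.522 L = 12.32 mg

casein hydrolysate 4.02 g; sodium carbonate 0.63 g; ammonium sulfate 2.56 g; MOPS 3.03 g; ammonium nitrate 250.56 mg; arabinose 12.53 g; phenol red 12.32 mg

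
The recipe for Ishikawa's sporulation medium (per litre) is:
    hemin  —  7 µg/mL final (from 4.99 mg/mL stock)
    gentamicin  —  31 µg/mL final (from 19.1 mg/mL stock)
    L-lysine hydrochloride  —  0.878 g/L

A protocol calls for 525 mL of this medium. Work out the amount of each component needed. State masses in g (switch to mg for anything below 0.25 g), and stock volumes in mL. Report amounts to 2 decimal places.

hemin 0.74 mL; gentamicin 0.85 mL; L-lysine hydrochloride 0.46 g

Scale factor relative to 1 L: 0.525.
hemin: C1V1 = C2V2 → 7 µg/mL × 525 mL ÷ 4990 µg/mL = 0.74 mL
gentamicin: dilute stock: 31 µg/mL × 525 mL ÷ 19100 µg/mL = 0.85 mL
L-lysine hydrochloride: 0.878 g/L × 0.525 L = 0.46 g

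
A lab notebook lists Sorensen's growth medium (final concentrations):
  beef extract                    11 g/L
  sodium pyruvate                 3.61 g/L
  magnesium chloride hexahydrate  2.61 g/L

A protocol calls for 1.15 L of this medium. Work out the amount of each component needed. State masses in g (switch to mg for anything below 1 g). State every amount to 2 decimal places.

Working volume: 1.15 L.
beef extract: 11 g/L × 1.15 L = 12.65 g
sodium pyruvate: 3.61 g/L × 1.15 L = 4.15 g
magnesium chloride hexahydrate: 2.61 g/L × 1.15 L = 3.00 g

beef extract 12.65 g; sodium pyruvate 4.15 g; magnesium chloride hexahydrate 3.00 g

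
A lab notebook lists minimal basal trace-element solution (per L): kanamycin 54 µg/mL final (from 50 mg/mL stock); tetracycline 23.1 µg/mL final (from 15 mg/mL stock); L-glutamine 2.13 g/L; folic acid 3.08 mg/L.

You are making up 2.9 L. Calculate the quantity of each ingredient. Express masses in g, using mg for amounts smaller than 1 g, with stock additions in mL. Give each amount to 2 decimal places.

Working volume: 2.9 L.
kanamycin: C1V1 = C2V2 → 54 µg/mL × 2900 mL ÷ 50000 µg/mL = 3.13 mL
tetracycline: dilute stock: 23.1 µg/mL × 2900 mL ÷ 15000 µg/mL = 4.47 mL
L-glutamine: 2.13 g/L × 2.9 L = 6.18 g
folic acid: 3.08 mg/L × 2.9 L = 8.93 mg

kanamycin 3.13 mL; tetracycline 4.47 mL; L-glutamine 6.18 g; folic acid 8.93 mg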